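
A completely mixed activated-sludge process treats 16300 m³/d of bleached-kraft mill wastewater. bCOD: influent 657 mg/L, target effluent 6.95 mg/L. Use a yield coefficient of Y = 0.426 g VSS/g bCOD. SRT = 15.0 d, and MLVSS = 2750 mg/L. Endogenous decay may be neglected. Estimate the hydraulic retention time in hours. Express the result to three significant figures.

τ ≈ 36.3 h

V·X = Y·Q·ΔS·θ_c gives V = 0.426 × 16300 × (657 − 6.95) × 15.0 / 2750 = 24621 m³.
τ = V/Q = 24621/16300 = 1.510 d, or 36.25 h.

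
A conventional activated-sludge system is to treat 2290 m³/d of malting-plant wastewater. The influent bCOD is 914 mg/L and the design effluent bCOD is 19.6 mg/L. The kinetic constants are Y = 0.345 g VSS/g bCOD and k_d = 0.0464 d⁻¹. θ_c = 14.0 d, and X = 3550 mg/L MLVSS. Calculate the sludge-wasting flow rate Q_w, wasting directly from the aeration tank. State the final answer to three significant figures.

Q_w ≈ 121 m³/d

From the SRT design equation V = Y Q (S₀−S) θ_c / [X (1 + k_d θ_c)] = 0.345 × 2290 × (914 − 19.6) × 14.0 / [3550 × (1 + 0.0464 × 14.0)] = 9.89×10^6 / 5856 = 1689 m³.
With mixed-liquor wasting, θ_c = V/Q_w, so Q_w = V/θ_c = 1689/14.0 = 120.7 m³/d.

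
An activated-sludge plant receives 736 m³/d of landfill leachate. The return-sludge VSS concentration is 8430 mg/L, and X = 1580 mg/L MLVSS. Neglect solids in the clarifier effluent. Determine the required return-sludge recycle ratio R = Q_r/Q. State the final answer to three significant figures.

R = Q_r/Q = X/(X_r − X) = 1580 / (8430 − 1580) = 0.2307.

R ≈ 0.231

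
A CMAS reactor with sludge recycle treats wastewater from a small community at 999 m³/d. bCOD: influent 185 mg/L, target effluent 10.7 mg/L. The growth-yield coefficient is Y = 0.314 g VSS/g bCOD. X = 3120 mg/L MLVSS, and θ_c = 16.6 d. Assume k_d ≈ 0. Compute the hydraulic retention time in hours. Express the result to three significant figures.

τ ≈ 6.99 h

Biomass mass balance (decay neglected): V·X = Y·Q·(S₀ − S)·θ_c, so V = 0.314 × 999 × (185 − 10.7) × 16.6 / 3120 = 290.9 m³.
τ = V/Q = 290.9/999 = 0.2912 d, or 6.989 h.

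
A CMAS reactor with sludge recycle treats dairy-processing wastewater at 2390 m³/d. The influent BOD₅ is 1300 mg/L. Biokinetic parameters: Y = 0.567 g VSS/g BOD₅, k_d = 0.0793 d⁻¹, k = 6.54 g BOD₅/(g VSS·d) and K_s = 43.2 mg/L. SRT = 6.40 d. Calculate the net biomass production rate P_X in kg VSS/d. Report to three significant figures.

P_X ≈ 1170 kg VSS/d

From the Monod/SRT balance for a CMAS, S = K_s·(1+k_d θ_c)/[θ_c·(Y k − k_d) − 1] = 43.2 × (1 + 0.0793 × 6.40) / [6.40 × (0.567 × 6.54 − 0.0793) − 1] = 65.12 / 22.22 = 2.930 mg/L.
Observed yield with endogenous decay: Y_obs = Y / (1 + k_d·θ_c) = 0.567 / (1 + 0.0793 × 6.40) = 0.567 / 1.508 = 0.3761 g VSS/g BOD₅.
ΔS = 1300 − 2.93 = 1297 mg/L, so the substrate removal rate is 2390 × 1297/1000 = 3100 kg BOD₅/d.
Biomass produced: P_X = Y_obs·Q·ΔS = 0.3761 × 3100 ≈ 1166 kg VSS/d.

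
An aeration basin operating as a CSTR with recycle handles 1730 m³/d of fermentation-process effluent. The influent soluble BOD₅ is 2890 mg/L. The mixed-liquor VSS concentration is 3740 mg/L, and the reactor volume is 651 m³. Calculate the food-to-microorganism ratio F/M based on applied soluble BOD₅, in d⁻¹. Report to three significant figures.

F/M = applied load / biomass = Q·S₀/(V·X) = 1730 × 2890 / (651.0 × 3740) = 2.053 d⁻¹.

F/M ≈ 2.05 d⁻¹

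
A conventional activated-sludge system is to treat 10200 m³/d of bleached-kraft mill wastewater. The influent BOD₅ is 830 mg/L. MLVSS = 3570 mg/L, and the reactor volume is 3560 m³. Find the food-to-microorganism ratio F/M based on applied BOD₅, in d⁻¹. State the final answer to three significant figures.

F/M ≈ 0.666 d⁻¹

F/M = applied load / biomass = Q·S₀/(V·X) = 10200 × 830 / (3560 × 3570) = 0.6661 d⁻¹.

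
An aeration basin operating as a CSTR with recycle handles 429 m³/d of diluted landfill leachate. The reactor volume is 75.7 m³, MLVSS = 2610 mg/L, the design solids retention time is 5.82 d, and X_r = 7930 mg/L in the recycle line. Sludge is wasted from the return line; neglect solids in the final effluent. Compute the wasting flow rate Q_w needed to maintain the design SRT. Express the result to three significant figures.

Wasting from the return line (neglecting effluent solids): Q_w = V·X / (θ_c·X_r) = 75.70 × 2610 / (5.82 × 7930) = 4.281 m³/d.

Q_w ≈ 4.28 m³/d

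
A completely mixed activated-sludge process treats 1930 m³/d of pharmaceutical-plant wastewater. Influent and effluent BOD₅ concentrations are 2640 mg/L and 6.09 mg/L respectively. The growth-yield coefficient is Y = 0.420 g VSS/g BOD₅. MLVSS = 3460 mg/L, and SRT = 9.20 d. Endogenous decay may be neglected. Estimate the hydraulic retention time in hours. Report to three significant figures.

V·X = Y·Q·ΔS·θ_c gives V = 0.420 × 1930 × (2640 − 6.09) × 9.20 / 3460 = 5677 m³.
HRT = V/Q = 5677 m³ / 1930 m³·d⁻¹ = 2.941 d × 24 = 70.59 h.

τ ≈ 70.6 h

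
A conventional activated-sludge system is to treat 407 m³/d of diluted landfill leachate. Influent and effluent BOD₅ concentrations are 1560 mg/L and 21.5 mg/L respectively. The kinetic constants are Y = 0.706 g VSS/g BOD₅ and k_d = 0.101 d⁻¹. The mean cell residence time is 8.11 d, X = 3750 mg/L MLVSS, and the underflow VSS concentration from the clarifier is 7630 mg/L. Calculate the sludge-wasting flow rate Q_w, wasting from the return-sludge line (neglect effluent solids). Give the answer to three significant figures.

Q_w ≈ 31.9 m³/d

Steady-state biomass mass balance: V·X·(1 + k_d·θ_c) = Y·Q·(S₀ − S)·θ_c, so V = 0.706 × 407 × (1560 − 21.5) × 8.11 / [3750 × (1 + 0.101 × 8.11)] = 3.59×10^6 / 6822 = 525.6 m³.
Q_w = (V·X)/(θ_c X_r) = 525.6 × 3750 / (8.11 × 7630) = 31.85 m³/d.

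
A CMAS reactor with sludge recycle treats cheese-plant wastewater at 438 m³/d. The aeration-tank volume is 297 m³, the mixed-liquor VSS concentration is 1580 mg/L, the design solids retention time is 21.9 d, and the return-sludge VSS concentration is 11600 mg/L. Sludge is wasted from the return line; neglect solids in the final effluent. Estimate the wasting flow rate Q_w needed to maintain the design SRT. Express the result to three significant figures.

Wasting from the return line (neglecting effluent solids): Q_w = V·X / (θ_c·X_r) = 297.0 × 1580 / (21.9 × 11600) = 1.847 m³/d.

Q_w ≈ 1.85 m³/d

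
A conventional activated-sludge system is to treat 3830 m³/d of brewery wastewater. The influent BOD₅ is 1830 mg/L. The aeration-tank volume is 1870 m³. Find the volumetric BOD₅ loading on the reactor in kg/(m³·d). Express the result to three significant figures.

Volumetric loading L_v = Q·S₀ / V = 3830 × 1830 g/m³ / 1870 m³ = 3748 g/(m³·d) = 3.748 kg BOD₅/(m³·d).

L_v ≈ 3.75 kg BOD₅/(m³·d)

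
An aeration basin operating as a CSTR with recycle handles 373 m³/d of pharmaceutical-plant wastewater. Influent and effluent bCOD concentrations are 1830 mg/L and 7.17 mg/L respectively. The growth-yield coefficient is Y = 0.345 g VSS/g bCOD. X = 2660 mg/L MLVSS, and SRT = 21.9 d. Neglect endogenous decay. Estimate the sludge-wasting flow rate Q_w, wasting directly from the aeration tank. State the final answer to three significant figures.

Q_w ≈ 88.2 m³/d

V·X = Y·Q·ΔS·θ_c gives V = 0.345 × 373 × (1830 − 7.17) × 21.9 / 2660 = 1931 m³.
With mixed-liquor wasting, θ_c = V/Q_w, so Q_w = V/θ_c = 1931/21.9 = 88.18 m³/d.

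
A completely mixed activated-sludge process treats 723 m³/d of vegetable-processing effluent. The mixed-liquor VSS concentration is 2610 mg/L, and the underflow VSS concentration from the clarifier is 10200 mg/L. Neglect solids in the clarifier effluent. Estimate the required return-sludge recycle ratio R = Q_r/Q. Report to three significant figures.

R ≈ 0.344

Mass balance around the secondary clarifier (neglecting effluent solids): R = X / (X_r − X) = 2610 / (10200 − 2610) = 0.3439.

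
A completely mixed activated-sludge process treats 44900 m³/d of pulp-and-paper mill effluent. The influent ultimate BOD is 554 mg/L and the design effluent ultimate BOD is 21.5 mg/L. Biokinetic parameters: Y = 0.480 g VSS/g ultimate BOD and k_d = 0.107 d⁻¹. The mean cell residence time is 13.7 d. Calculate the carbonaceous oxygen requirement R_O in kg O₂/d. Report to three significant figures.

R_O ≈ 17300 kg O₂/d

Correct the yield for decay: Y_obs = Y/(1 + k_d θ_c) = 0.480 / (1 + 0.107 × 13.7) = 0.480 / 2.466 = 0.1947.
Q·(S₀ − S) = 44900 × (554 − 21.5) × 10⁻³ = 23909 kg/d removed.
P_X = Y_obs·Q·(S₀ − S) = 0.1947 × 23909 = 4654 kg VSS/d.
Carbonaceous O₂ demand = substrate oxidised − cell-mass equivalent = 23909 − 1.42 × 4654 = 17300 kg O₂/d.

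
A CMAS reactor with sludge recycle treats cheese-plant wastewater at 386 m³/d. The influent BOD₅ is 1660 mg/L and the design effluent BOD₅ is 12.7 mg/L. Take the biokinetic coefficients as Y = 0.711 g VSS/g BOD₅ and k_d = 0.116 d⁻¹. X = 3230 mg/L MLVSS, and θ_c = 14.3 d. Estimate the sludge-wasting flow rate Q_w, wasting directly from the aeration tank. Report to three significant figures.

Q_w ≈ 52.6 m³/d

Rearranging the biomass balance for a CMAS with decay, V = Y·Q·ΔS·θ_c / [X·(1+k_d θ_c)] = 0.711 × 386 × (1660 − 12.7) × 14.3 / [3230 × (1 + 0.116 × 14.3)] = 6.46×10^6 / 8588 = 752.8 m³.
Wasting from the aeration tank: Q_w = V / θ_c = 752.8 / 14.3 = 52.64 m³/d.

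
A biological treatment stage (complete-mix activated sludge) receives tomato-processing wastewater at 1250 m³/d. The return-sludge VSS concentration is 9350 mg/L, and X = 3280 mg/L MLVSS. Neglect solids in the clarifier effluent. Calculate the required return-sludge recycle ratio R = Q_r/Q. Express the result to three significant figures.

Solids balance on the clarifier gives (1+R)X = R·X_r, so R = X/(X_r − X) = 3280 / (9350 − 3280) = 0.5404.

R ≈ 0.540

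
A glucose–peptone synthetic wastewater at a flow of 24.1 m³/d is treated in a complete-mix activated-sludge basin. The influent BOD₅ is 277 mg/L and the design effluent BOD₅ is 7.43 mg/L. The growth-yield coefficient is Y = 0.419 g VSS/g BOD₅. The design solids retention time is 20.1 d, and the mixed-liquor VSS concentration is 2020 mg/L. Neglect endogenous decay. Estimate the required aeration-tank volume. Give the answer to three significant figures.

V ≈ 27.1 m³

Biomass mass balance (decay neglected): V·X = Y·Q·(S₀ − S)·θ_c, so V = 0.419 × 24.1 × (277 − 7.43) × 20.1 / 2020 = 27.09 m³.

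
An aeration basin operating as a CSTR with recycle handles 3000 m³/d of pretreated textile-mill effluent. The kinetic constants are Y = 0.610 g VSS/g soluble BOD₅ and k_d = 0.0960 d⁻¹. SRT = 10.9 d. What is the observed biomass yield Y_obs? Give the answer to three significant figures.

Y_obs ≈ 0.298 g VSS/g soluble BOD₅

Y_obs = Y / (1 + k_d θ_c) = 0.610 / (1 + 0.0960 × 10.9) = 0.610 / 2.046 = 0.2981.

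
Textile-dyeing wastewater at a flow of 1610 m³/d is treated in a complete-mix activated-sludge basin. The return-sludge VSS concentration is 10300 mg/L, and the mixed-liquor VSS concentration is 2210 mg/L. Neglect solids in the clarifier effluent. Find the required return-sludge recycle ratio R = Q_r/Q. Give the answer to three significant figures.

R ≈ 0.273

Mass balance around the secondary clarifier (neglecting effluent solids): R = X / (X_r − X) = 2210 / (10300 − 2210) = 0.2732.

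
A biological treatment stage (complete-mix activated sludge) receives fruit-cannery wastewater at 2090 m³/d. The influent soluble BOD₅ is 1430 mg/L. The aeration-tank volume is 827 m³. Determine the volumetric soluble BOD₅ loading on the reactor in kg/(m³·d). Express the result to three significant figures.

L_v ≈ 3.61 kg soluble BOD₅/(m³·d)

Applied soluble BOD₅ load per unit volume = Q·S₀/V = (2090 × 1430/1000)/827.0 = 3.614 kg soluble BOD₅·m⁻³·d⁻¹.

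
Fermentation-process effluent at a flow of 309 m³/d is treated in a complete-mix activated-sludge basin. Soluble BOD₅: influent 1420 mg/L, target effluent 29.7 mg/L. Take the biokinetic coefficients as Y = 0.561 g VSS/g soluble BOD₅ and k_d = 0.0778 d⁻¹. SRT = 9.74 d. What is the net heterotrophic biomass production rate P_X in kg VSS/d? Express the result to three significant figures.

The observed yield is Y_obs = Y/(1 + k_d·θ_c) = 0.561 / (1 + 0.0778 × 9.74) = 0.561 / 1.758 = 0.3192 g VSS per g soluble BOD₅ removed.
Q·(S₀ − S) = 309 × (1420 − 29.7) × 10⁻³ = 429.6 kg/d removed.
Biomass produced: P_X = Y_obs·Q·ΔS = 0.3192 × 429.6 ≈ 137.1 kg VSS/d.

P_X ≈ 137 kg VSS/d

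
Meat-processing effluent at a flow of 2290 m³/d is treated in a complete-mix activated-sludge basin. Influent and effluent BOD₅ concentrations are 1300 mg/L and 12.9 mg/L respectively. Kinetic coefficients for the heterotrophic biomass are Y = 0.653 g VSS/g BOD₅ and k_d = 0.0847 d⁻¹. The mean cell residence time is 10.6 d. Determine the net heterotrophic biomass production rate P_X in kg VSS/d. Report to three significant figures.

Y_obs = Y / (1 + k_d θ_c) = 0.653 / (1 + 0.0847 × 10.6) = 0.653 / 1.898 = 0.3441.
Q·(S₀ − S) = 2290 × (1300 − 12.9) × 10⁻³ = 2947 kg/d removed.
P_X = Y_obs · Q(S₀ − S) = 0.3441 × 2947 = 1014 kg VSS/d.

P_X ≈ 1010 kg VSS/d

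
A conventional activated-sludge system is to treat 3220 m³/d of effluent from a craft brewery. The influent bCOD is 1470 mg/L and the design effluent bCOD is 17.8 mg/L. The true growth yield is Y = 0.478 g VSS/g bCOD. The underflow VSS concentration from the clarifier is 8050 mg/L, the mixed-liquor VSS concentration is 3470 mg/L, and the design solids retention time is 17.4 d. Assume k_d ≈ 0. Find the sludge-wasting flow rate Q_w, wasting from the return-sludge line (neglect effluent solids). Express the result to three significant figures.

Q_w ≈ 278 m³/d

V·X = Y·Q·ΔS·θ_c gives V = 0.478 × 3220 × (1470 − 17.8) × 17.4 / 3470 = 11208 m³.
Q_w = (V·X)/(θ_c X_r) = 11208 × 3470 / (17.4 × 8050) = 277.7 m³/d.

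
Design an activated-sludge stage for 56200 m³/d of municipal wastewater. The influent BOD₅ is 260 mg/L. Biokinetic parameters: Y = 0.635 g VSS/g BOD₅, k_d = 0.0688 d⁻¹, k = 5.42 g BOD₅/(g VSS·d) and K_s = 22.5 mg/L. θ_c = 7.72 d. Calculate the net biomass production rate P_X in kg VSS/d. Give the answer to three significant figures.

P_X ≈ 6030 kg VSS/d

For a completely mixed reactor with recycle the Lawrence–McCarty relation gives S = K_s·(1 + k_d·θ_c) / [θ_c·(Y·k − k_d) − 1] = 22.5 × (1 + 0.0688 × 7.72) / [7.72 × (0.635 × 5.42 − 0.0688) − 1] = 34.45 / 25.04 = 1.376 mg/L.
The observed yield is Y_obs = Y/(1 + k_d·θ_c) = 0.635 / (1 + 0.0688 × 7.72) = 0.635 / 1.531 = 0.4147 g VSS per g BOD₅ removed.
Q·(S₀ − S) = 56200 × (260 − 1.38) × 10⁻³ = 14534 kg/d removed.
So the net sludge growth is P_X = 0.4147 × 14534 = 6028 kg VSS/d.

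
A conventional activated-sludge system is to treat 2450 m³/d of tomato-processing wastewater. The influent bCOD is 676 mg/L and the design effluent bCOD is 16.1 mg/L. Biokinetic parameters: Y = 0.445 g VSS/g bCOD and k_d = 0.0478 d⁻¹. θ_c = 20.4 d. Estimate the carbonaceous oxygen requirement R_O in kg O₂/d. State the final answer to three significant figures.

Correct the yield for decay: Y_obs = Y/(1 + k_d θ_c) = 0.445 / (1 + 0.0478 × 20.4) = 0.445 / 1.975 = 0.2253.
Substrate removed = Q·(S₀ − S) = 2450 m³/d × (676 − 16.1) g/m³ = 1.62×10^6 g/d = 1617 kg/d.
Net sludge production P_X = 0.2253 × 1617 = 364.3 kg VSS/d.
R_O = Q·(S₀ − S) − 1.42·P_X = 1617 − 1.42 × 364.3 = 1100 kg O₂/d.

R_O ≈ 1100 kg O₂/d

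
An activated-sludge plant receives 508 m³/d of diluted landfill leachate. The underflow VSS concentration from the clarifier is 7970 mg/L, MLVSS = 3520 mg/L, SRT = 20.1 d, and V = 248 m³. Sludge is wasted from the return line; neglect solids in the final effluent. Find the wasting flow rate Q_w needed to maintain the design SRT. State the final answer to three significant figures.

Q_w ≈ 5.45 m³/d

Q_w = (V·X)/(θ_c X_r) = 248.0 × 3520 / (20.1 × 7970) = 5.449 m³/d.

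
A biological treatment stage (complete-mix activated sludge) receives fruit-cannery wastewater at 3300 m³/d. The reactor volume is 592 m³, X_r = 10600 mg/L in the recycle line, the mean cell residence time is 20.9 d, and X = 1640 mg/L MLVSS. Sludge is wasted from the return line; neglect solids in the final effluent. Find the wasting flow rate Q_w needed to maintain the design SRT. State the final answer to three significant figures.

Wasting from the return line (neglecting effluent solids): Q_w = V·X / (θ_c·X_r) = 592.0 × 1640 / (20.9 × 10600) = 4.382 m³/d.

Q_w ≈ 4.38 m³/d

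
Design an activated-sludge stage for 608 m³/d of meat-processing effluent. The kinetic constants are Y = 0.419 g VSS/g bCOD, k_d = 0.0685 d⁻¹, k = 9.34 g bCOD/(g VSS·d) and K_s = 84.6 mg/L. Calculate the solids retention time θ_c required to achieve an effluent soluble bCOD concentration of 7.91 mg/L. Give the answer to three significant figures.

θ_c ≈ 3.76 d

From 1/θ_c = Y·k·S/(K_s + S) − k_d: Y·k·S/(K_s+S) = 0.419 × 9.34 × 7.91 / (84.6 + 7.91) = 0.3346 d⁻¹.
Then 1/θ_c = μ − k_d = 0.3346 − 0.0685 = 0.2661 d⁻¹, giving θ_c = 3.758 d.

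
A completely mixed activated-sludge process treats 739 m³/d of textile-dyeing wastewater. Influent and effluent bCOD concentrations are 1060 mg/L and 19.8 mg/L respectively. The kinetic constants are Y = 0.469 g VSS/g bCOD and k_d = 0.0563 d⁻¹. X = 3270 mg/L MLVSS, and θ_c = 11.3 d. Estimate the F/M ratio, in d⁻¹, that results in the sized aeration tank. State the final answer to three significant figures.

F/M ≈ 0.315 d⁻¹

From the SRT design equation V = Y Q (S₀−S) θ_c / [X (1 + k_d θ_c)] = 0.469 × 739 × (1060 − 19.8) × 11.3 / [3270 × (1 + 0.0563 × 11.3)] = 4.07×10^6 / 5350 = 761.4 m³.
Food-to-microorganism ratio F/M = Q S₀ / (V X) = 739 × 1060 / (761.4 × 3270) = 0.3146 d⁻¹.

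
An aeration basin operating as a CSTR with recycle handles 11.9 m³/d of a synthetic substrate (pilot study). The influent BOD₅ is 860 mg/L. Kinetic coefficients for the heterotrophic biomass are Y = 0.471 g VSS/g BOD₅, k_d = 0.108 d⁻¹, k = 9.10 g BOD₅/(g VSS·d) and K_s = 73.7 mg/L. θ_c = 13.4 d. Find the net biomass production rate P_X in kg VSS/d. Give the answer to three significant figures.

Effluent substrate depends only on kinetics and SRT: S = K_s(1 + k_d θ_c) / [θ_c(Yk − k_d) − 1] = 73.7 × (1 + 0.108 × 13.4) / [13.4 × (0.471 × 9.10 − 0.108) − 1] = 180.4 / 54.99 = 3.280 mg/L.
Y_obs = Y / (1 + k_d θ_c) = 0.471 / (1 + 0.108 × 13.4) = 0.471 / 2.447 = 0.1925.
ΔS = 860 − 3.28 = 856.7 mg/L, so the substrate removal rate is 11.9 × 856.7/1000 = 10.19 kg BOD₅/d.
So the net sludge growth is P_X = 0.1925 × 10.19 = 1.962 kg VSS/d.

P_X ≈ 1.96 kg VSS/d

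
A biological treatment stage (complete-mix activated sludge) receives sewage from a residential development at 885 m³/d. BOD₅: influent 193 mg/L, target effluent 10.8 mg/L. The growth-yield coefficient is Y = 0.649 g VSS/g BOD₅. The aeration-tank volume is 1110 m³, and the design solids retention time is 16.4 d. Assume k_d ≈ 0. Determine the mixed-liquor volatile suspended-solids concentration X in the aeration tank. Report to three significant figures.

X ≈ 1550 mg/L

X = Y·Q·ΔS·θ_c / V = 0.649 × 885 × (193 − 10.8) × 16.4 / 1110 = 1546 mg/L.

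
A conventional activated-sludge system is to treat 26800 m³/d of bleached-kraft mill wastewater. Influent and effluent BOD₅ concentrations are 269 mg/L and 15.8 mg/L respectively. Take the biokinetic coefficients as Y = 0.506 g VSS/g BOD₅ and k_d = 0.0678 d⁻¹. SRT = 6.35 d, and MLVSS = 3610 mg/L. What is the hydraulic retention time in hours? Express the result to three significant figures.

Rearranging the biomass balance for a CMAS with decay, V = Y·Q·ΔS·θ_c / [X·(1+k_d θ_c)] = 0.506 × 26800 × (269 − 15.8) × 6.35 / [3610 × (1 + 0.0678 × 6.35)] = 2.18×10^7 / 5164 = 4222 m³.
Hydraulic retention time τ = V/Q = 4222 / 26800 = 0.1575 d = 3.781 h.

τ ≈ 3.78 h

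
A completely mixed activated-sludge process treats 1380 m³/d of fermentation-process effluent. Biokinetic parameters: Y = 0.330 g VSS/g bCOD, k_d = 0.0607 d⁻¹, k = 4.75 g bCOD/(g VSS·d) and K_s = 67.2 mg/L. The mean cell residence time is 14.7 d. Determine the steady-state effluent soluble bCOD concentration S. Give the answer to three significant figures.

For a completely mixed reactor with recycle the Lawrence–McCarty relation gives S = K_s·(1 + k_d·θ_c) / [θ_c·(Y·k − k_d) − 1] = 67.2 × (1 + 0.0607 × 14.7) / [14.7 × (0.330 × 4.75 − 0.0607) − 1] = 127.2 / 21.15 = 6.012 mg/L.

S ≈ 6.01 mg/L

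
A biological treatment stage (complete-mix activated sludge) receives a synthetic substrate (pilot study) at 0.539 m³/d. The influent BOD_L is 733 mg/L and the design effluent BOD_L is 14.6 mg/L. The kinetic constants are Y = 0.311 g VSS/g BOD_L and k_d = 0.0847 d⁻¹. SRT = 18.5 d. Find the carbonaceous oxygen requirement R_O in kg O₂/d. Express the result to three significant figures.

Observed yield with endogenous decay: Y_obs = Y / (1 + k_d·θ_c) = 0.311 / (1 + 0.0847 × 18.5) = 0.311 / 2.567 = 0.1212 g VSS/g BOD_L.
Mass of BOD_L removed per day: Q(S₀ − S) = 0.539 × 718.4 g/m³ = 0.3872 kg/d.
Net sludge production P_X = 0.1212 × 0.3872 = 0.04691 kg VSS/d.
Carbonaceous O₂ demand = substrate oxidised − cell-mass equivalent = 0.3872 − 1.42 × 0.04691 = 0.3206 kg O₂/d.

R_O ≈ 0.321 kg O₂/d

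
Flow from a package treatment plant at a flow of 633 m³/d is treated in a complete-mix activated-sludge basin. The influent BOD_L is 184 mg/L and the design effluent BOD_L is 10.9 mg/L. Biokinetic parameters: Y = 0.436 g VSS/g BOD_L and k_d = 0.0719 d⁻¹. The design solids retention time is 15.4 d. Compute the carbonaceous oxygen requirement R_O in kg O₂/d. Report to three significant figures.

R_O ≈ 77.4 kg O₂/d

Correct the yield for decay: Y_obs = Y/(1 + k_d θ_c) = 0.436 / (1 + 0.0719 × 15.4) = 0.436 / 2.107 = 0.2069.
Mass of BOD_L removed per day: Q(S₀ − S) = 633 × 173.1 g/m³ = 109.6 kg/d.
P_X = Y_obs·Q·(S₀ − S) = 0.2069 × 109.6 = 22.67 kg VSS/d.
R_O = Q·ΔS − 1.42 P_X = 109.6 − 32.19 = 77.38 kg O₂/d.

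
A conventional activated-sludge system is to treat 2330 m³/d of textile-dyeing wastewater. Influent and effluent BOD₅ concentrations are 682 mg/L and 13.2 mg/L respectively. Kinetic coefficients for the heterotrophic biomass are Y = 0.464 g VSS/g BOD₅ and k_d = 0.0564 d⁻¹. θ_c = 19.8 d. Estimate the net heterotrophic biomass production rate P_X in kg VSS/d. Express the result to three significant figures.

Correct the yield for decay: Y_obs = Y/(1 + k_d θ_c) = 0.464 / (1 + 0.0564 × 19.8) = 0.464 / 2.117 = 0.2192.
ΔS = 682 − 13.2 = 668.8 mg/L, so the substrate removal rate is 2330 × 668.8/1000 = 1558 kg BOD₅/d.
So the net sludge growth is P_X = 0.2192 × 1558 = 341.6 kg VSS/d.

P_X ≈ 342 kg VSS/d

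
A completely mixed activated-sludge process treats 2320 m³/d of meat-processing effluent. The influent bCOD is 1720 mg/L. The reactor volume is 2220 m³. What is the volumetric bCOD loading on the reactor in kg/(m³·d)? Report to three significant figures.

L_v ≈ 1.80 kg bCOD/(m³·d)

L_v = Q S₀ / V = 2320 × 1720 × 10⁻³ / 2220 = 1.797 kg/(m³·d).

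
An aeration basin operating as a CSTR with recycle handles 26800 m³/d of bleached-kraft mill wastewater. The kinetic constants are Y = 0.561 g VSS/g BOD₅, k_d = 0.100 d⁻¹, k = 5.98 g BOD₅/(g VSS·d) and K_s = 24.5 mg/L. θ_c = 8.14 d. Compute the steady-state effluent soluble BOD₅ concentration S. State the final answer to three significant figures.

For a completely mixed reactor with recycle the Lawrence–McCarty relation gives S = K_s·(1 + k_d·θ_c) / [θ_c·(Y·k − k_d) − 1] = 24.5 × (1 + 0.100 × 8.14) / [8.14 × (0.561 × 5.98 − 0.100) − 1] = 44.44 / 25.49 = 1.743 mg/L.

S ≈ 1.74 mg/L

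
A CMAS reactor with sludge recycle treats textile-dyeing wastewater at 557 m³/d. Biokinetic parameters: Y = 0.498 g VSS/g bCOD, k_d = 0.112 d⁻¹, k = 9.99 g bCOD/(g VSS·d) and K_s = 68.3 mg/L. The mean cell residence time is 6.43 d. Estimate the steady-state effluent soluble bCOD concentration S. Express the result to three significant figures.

Effluent substrate depends only on kinetics and SRT: S = K_s(1 + k_d θ_c) / [θ_c(Yk − k_d) − 1] = 68.3 × (1 + 0.112 × 6.43) / [6.43 × (0.498 × 9.99 − 0.112) − 1] = 117.5 / 30.27 = 3.881 mg/L.

S ≈ 3.88 mg/L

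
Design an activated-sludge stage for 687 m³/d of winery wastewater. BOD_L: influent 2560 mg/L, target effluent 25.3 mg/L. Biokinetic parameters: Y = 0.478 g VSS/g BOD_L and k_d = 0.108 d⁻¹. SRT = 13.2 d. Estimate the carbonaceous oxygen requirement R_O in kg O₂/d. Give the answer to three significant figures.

R_O ≈ 1250 kg O₂/d

Correct the yield for decay: Y_obs = Y/(1 + k_d θ_c) = 0.478 / (1 + 0.108 × 13.2) = 0.478 / 2.426 = 0.1971.
Mass of BOD_L removed per day: Q(S₀ − S) = 687 × 2535 g/m³ = 1741 kg/d.
Biomass synthesised: P_X = Y_obs × 1741 = 343.2 kg VSS/d.
R_O = Q·(S₀ − S) − 1.42·P_X = 1741 − 1.42 × 343.2 = 1254 kg O₂/d.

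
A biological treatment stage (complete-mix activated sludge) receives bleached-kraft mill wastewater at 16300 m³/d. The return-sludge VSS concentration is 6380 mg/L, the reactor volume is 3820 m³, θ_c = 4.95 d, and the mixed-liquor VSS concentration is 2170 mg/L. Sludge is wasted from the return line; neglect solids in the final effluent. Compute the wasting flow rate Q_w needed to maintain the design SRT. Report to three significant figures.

Q_w = (V·X)/(θ_c X_r) = 3820 × 2170 / (4.95 × 6380) = 262.5 m³/d.

Q_w ≈ 262 m³/d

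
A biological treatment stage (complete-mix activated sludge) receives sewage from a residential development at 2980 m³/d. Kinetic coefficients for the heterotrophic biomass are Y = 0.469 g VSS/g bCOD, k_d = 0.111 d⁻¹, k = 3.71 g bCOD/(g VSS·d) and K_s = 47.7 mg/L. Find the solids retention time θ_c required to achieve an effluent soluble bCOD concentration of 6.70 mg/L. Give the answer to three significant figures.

θ_c ≈ 9.68 d

Specific growth rate at S = 6.70 mg/L: μ = YkS/(K_s+S) = 0.469·3.71·6.70/(47.7+6.70) = 0.2143 d⁻¹.
θ_c = 1/(μ − k_d) = 1/(0.2143 − 0.111) = 1/0.1033 = 9.681 d.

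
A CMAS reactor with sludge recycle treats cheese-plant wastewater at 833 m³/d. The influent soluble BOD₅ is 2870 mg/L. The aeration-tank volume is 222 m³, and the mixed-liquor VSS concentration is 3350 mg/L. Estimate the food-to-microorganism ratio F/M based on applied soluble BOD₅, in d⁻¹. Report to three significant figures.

F/M = applied load / biomass = Q·S₀/(V·X) = 833 × 2870 / (222.0 × 3350) = 3.215 d⁻¹.

F/M ≈ 3.21 d⁻¹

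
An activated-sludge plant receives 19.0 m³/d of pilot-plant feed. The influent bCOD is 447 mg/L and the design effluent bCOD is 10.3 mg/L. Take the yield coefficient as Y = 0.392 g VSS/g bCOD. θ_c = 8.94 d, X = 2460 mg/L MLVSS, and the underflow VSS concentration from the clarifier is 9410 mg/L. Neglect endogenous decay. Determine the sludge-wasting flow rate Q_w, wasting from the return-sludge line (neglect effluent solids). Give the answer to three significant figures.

V·X = Y·Q·ΔS·θ_c gives V = 0.392 × 19.0 × (447 − 10.3) × 8.94 / 2460 = 11.82 m³.
Q_w = (V·X)/(θ_c X_r) = 11.82 × 2460 / (8.94 × 9410) = 0.3456 m³/d.

Q_w ≈ 0.346 m³/d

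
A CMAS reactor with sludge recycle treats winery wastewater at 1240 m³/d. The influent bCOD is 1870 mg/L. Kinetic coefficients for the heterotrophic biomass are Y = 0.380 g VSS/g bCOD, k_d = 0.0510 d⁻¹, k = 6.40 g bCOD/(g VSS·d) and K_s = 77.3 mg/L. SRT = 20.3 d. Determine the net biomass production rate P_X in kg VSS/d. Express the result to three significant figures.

P_X ≈ 432 kg VSS/d

For a completely mixed reactor with recycle the Lawrence–McCarty relation gives S = K_s·(1 + k_d·θ_c) / [θ_c·(Y·k − k_d) − 1] = 77.3 × (1 + 0.0510 × 20.3) / [20.3 × (0.380 × 6.40 − 0.0510) − 1] = 157.3 / 47.33 = 3.324 mg/L.
Y_obs = Y / (1 + k_d θ_c) = 0.380 / (1 + 0.0510 × 20.3) = 0.380 / 2.035 = 0.1867.
Mass of bCOD removed per day: Q(S₀ − S) = 1240 × 1867 g/m³ = 2315 kg/d.
Net biomass production P_X = Y_obs × Q·(S₀ − S) = 0.1867 × 2315 = 432.2 kg VSS/d.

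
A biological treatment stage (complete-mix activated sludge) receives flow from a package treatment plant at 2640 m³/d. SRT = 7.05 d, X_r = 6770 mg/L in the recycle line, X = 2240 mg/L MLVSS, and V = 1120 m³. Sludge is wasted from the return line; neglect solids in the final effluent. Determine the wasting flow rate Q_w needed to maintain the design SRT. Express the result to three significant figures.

Q_w = (V·X)/(θ_c X_r) = 1120 × 2240 / (7.05 × 6770) = 52.56 m³/d.

Q_w ≈ 52.6 m³/d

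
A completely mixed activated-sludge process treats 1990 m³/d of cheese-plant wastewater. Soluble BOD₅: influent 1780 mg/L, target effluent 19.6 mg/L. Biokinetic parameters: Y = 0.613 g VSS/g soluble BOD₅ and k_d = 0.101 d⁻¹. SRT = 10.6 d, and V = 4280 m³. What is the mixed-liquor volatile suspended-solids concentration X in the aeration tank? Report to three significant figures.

X ≈ 2570 mg/L

Solving the biomass balance for X: X = Y Q (S₀−S) θ_c / [V (1+k_d θ_c)] = 0.613 × 1990 × (1780 − 19.6) × 10.6 / [4280 × (1 + 0.101 × 10.6)] = 2569 mg/L.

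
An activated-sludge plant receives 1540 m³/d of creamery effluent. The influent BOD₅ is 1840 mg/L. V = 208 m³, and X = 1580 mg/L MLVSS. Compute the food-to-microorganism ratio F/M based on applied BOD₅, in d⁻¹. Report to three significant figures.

F/M ≈ 8.62 d⁻¹

F/M = applied load / biomass = Q·S₀/(V·X) = 1540 × 1840 / (208.0 × 1580) = 8.622 d⁻¹.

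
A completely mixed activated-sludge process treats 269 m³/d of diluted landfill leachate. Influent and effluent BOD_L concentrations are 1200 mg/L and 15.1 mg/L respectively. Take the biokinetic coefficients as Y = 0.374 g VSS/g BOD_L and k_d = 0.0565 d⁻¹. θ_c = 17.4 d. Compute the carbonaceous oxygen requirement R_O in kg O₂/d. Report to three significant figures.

R_O ≈ 233 kg O₂/d

Correct the yield for decay: Y_obs = Y/(1 + k_d θ_c) = 0.374 / (1 + 0.0565 × 17.4) = 0.374 / 1.983 = 0.1886.
Q·(S₀ − S) = 269 × (1200 − 15.1) × 10⁻³ = 318.7 kg/d removed.
P_X = Y_obs·Q·(S₀ − S) = 0.1886 × 318.7 = 60.11 kg VSS/d.
R_O = Q·ΔS − 1.42 P_X = 318.7 − 85.36 = 233.4 kg O₂/d.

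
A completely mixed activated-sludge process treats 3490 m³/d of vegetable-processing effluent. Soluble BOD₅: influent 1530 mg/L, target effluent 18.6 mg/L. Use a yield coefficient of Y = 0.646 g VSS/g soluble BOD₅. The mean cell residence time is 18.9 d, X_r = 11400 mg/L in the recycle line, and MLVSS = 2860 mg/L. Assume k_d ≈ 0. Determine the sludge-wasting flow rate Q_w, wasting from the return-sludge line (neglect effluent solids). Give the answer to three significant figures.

With k_d = 0 the design equation reduces to V = Y Q (S₀−S) θ_c / X = 0.646 × 3490 × (1530 − 18.6) × 18.9 / 2860 = 22518 m³.
θ_c = V·X/(Q_w·X_r) when wasting from the recycle, so Q_w = V·X/(θ_c·X_r) = 22518 × 2860 / (18.9 × 11400) = 298.9 m³/d.

Q_w ≈ 299 m³/d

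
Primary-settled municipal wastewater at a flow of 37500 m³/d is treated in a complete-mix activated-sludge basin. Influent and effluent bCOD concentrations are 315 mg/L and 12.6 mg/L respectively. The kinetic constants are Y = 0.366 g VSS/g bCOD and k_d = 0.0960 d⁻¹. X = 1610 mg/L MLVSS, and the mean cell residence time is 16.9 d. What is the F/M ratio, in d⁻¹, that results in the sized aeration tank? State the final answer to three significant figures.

F/M ≈ 0.442 d⁻¹

Steady-state biomass mass balance: V·X·(1 + k_d·θ_c) = Y·Q·(S₀ − S)·θ_c, so V = 0.366 × 37500 × (315 − 12.6) × 16.9 / [1610 × (1 + 0.0960 × 16.9)] = 7.01×10^7 / 4222 = 16613 m³.
F/M = Q·S₀ / (V·X) = 37500 × 315 / (16613 × 1610) = 0.4416 g bCOD·(g VSS·d)⁻¹.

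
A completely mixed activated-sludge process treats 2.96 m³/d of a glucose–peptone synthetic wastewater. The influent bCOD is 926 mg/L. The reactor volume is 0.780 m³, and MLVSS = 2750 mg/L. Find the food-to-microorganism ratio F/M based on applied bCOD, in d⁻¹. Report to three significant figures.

F/M ≈ 1.28 d⁻¹

F/M = applied load / biomass = Q·S₀/(V·X) = 2.96 × 926 / (0.7800 × 2750) = 1.278 d⁻¹.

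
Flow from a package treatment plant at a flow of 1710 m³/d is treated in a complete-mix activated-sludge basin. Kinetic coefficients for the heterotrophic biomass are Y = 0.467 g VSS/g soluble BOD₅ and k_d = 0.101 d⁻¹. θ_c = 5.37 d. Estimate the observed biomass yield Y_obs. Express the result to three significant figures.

Y_obs ≈ 0.303 g VSS/g soluble BOD₅

Y_obs = Y / (1 + k_d θ_c) = 0.467 / (1 + 0.101 × 5.37) = 0.467 / 1.542 = 0.3028.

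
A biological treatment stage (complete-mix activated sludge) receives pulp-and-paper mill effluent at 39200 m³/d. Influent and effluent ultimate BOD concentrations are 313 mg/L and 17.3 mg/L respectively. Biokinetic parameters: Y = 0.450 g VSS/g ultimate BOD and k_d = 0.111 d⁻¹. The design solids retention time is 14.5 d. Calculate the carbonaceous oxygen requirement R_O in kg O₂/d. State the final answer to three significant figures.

Y_obs = Y / (1 + k_d θ_c) = 0.450 / (1 + 0.111 × 14.5) = 0.450 / 2.609 = 0.1724.
Substrate removed = Q·(S₀ − S) = 39200 m³/d × (313 − 17.3) g/m³ = 1.16×10^7 g/d = 11591 kg/d.
P_X = Y_obs·Q·(S₀ − S) = 0.1724 × 11591 = 1999 kg VSS/d.
R_O = Q·(S₀ − S) − 1.42·P_X = 11591 − 1.42 × 1999 = 8753 kg O₂/d.

R_O ≈ 8750 kg O₂/d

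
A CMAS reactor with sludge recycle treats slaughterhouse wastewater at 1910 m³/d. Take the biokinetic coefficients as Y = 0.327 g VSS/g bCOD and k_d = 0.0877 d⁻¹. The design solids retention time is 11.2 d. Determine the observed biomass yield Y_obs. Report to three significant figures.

Y_obs = Y / (1 + k_d θ_c) = 0.327 / (1 + 0.0877 × 11.2) = 0.327 / 1.982 = 0.1650.

Y_obs ≈ 0.165 g VSS/g bCOD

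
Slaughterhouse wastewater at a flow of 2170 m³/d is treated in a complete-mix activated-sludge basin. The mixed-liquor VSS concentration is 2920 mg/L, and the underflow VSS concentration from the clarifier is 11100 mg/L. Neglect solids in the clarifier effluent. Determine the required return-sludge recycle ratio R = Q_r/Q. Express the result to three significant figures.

Mass balance around the secondary clarifier (neglecting effluent solids): R = X / (X_r − X) = 2920 / (11100 − 2920) = 0.3570.

R ≈ 0.357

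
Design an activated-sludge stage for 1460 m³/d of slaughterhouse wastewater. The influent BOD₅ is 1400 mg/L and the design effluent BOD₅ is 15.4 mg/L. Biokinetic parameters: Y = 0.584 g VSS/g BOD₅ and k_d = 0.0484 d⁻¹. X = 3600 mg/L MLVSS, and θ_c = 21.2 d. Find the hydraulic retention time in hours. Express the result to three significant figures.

Steady-state biomass mass balance: V·X·(1 + k_d·θ_c) = Y·Q·(S₀ − S)·θ_c, so V = 0.584 × 1460 × (1400 − 15.4) × 21.2 / [3600 × (1 + 0.0484 × 21.2)] = 2.5×10^7 / 7294 = 3431 m³.
HRT = V/Q = 3431 m³ / 1460 m³·d⁻¹ = 2.350 d × 24 = 56.41 h.

τ ≈ 56.4 h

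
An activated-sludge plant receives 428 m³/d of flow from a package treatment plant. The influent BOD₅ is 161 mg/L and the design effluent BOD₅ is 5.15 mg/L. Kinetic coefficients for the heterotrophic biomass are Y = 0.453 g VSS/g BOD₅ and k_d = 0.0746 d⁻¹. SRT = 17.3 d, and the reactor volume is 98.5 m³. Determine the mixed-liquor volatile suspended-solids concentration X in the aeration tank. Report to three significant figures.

Solving the biomass balance for X: X = Y Q (S₀−S) θ_c / [V (1+k_d θ_c)] = 0.453 × 428 × (161 − 5.15) × 17.3 / [98.5 × (1 + 0.0746 × 17.3)] = 2317 mg/L.

X ≈ 2320 mg/L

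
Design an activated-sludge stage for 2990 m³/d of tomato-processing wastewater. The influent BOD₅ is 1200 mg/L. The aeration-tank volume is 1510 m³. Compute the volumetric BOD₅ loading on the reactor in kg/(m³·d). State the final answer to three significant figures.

Volumetric loading L_v = Q·S₀ / V = 2990 × 1200 g/m³ / 1510 m³ = 2376 g/(m³·d) = 2.376 kg BOD₅/(m³·d).

L_v ≈ 2.38 kg BOD₅/(m³·d)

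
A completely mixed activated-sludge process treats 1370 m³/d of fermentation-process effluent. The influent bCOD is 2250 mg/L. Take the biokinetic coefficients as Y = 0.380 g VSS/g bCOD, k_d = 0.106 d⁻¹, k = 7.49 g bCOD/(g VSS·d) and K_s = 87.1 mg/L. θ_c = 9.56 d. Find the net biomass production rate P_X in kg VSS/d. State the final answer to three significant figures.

P_X ≈ 580 kg VSS/d

From the Monod/SRT balance for a CMAS, S = K_s·(1+k_d θ_c)/[θ_c·(Y k − k_d) − 1] = 87.1 × (1 + 0.106 × 9.56) / [9.56 × (0.380 × 7.49 − 0.106) − 1] = 175.4 / 25.20 = 6.960 mg/L.
Y_obs = Y / (1 + k_d θ_c) = 0.380 / (1 + 0.106 × 9.56) = 0.380 / 2.013 = 0.1887.
Q·(S₀ − S) = 1370 × (2250 − 6.96) × 10⁻³ = 3073 kg/d removed.
P_X = Y_obs · Q(S₀ − S) = 0.1887 × 3073 = 580.0 kg VSS/d.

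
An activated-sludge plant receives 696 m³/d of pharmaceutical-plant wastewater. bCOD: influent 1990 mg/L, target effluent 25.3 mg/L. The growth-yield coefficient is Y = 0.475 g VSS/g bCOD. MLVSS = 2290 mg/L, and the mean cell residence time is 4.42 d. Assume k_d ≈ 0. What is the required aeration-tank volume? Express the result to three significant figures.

Biomass mass balance (decay neglected): V·X = Y·Q·(S₀ − S)·θ_c, so V = 0.475 × 696 × (1990 − 25.3) × 4.42 / 2290 = 1254 m³.

V ≈ 1250 m³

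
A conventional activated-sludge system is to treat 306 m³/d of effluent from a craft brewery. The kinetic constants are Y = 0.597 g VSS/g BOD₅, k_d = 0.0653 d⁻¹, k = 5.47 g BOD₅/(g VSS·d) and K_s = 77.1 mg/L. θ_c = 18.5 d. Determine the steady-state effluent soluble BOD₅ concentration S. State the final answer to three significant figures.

S ≈ 2.92 mg/L

Effluent substrate depends only on kinetics and SRT: S = K_s(1 + k_d θ_c) / [θ_c(Yk − k_d) − 1] = 77.1 × (1 + 0.0653 × 18.5) / [18.5 × (0.597 × 5.47 − 0.0653) − 1] = 170.2 / 58.21 = 2.925 mg/L.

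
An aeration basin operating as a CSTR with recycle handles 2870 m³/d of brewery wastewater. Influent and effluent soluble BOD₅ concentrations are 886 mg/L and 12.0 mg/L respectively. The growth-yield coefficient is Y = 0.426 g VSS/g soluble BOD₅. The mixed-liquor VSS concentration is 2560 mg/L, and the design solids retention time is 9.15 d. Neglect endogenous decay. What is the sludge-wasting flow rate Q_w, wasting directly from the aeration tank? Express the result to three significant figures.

With k_d = 0 the design equation reduces to V = Y Q (S₀−S) θ_c / X = 0.426 × 2870 × (886 − 12.0) × 9.15 / 2560 = 3819 m³.
With mixed-liquor wasting, θ_c = V/Q_w, so Q_w = V/θ_c = 3819/9.15 = 417.4 m³/d.

Q_w ≈ 417 m³/d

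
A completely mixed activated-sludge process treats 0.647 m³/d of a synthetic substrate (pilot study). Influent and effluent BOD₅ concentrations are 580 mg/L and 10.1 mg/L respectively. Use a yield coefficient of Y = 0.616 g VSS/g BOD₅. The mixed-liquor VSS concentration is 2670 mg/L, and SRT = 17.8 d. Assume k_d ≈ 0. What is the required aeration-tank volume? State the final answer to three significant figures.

V ≈ 1.51 m³

V·X = Y·Q·ΔS·θ_c gives V = 0.616 × 0.647 × (580 − 10.1) × 17.8 / 2670 = 1.514 m³.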